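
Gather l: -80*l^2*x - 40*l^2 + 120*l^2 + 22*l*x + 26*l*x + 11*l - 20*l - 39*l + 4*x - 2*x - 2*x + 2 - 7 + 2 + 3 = l^2*(80 - 80*x) + l*(48*x - 48)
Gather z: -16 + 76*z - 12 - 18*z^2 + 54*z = -18*z^2 + 130*z - 28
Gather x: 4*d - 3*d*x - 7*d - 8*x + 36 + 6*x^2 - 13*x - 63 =-3*d + 6*x^2 + x*(-3*d - 21) - 27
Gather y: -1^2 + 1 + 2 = 2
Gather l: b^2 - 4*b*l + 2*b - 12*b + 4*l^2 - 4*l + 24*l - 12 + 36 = b^2 - 10*b + 4*l^2 + l*(20 - 4*b) + 24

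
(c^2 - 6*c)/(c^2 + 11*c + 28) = c*(c - 6)/(c^2 + 11*c + 28)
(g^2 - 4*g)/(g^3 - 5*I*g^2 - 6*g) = (4 - g)/(-g^2 + 5*I*g + 6)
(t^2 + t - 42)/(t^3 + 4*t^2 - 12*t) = (t^2 + t - 42)/(t*(t^2 + 4*t - 12))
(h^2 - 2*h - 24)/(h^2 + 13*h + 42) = (h^2 - 2*h - 24)/(h^2 + 13*h + 42)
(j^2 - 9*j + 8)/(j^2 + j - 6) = (j^2 - 9*j + 8)/(j^2 + j - 6)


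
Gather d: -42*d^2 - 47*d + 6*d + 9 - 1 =-42*d^2 - 41*d + 8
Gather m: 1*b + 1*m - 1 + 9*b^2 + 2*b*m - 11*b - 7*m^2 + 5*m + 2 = 9*b^2 - 10*b - 7*m^2 + m*(2*b + 6) + 1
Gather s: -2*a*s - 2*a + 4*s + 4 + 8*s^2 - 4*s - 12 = -2*a*s - 2*a + 8*s^2 - 8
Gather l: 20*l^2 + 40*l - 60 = 20*l^2 + 40*l - 60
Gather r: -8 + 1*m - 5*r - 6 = m - 5*r - 14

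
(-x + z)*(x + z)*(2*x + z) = -2*x^3 - x^2*z + 2*x*z^2 + z^3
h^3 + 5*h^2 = h^2*(h + 5)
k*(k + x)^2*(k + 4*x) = k^4 + 6*k^3*x + 9*k^2*x^2 + 4*k*x^3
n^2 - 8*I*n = n*(n - 8*I)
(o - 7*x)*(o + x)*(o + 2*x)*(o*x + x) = o^4*x - 4*o^3*x^2 + o^3*x - 19*o^2*x^3 - 4*o^2*x^2 - 14*o*x^4 - 19*o*x^3 - 14*x^4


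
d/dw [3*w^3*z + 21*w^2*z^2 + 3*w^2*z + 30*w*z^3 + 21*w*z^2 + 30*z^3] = 3*z*(3*w^2 + 14*w*z + 2*w + 10*z^2 + 7*z)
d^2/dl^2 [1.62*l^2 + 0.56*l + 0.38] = 3.24000000000000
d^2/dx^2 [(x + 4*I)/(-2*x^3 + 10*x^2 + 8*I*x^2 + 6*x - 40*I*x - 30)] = (-(x + 4*I)*(-3*x^2 + 10*x + 8*I*x + 3 - 20*I)^2 + (3*x^2 - 10*x - 8*I*x - (x + 4*I)*(-3*x + 5 + 4*I) - 3 + 20*I)*(x^3 - 5*x^2 - 4*I*x^2 - 3*x + 20*I*x + 15))/(x^3 - 5*x^2 - 4*I*x^2 - 3*x + 20*I*x + 15)^3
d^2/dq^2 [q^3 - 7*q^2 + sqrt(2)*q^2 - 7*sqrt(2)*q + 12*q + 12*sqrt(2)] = 6*q - 14 + 2*sqrt(2)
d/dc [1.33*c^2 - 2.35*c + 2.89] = 2.66*c - 2.35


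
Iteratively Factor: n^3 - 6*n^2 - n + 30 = (n - 5)*(n^2 - n - 6) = (n - 5)*(n + 2)*(n - 3)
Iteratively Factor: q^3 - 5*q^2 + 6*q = (q - 3)*(q^2 - 2*q) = (q - 3)*(q - 2)*(q)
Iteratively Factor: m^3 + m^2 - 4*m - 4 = (m + 2)*(m^2 - m - 2) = (m - 2)*(m + 2)*(m + 1)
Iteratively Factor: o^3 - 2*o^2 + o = (o - 1)*(o^2 - o) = o*(o - 1)*(o - 1)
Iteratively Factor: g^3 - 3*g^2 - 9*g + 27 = (g - 3)*(g^2 - 9) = (g - 3)*(g + 3)*(g - 3)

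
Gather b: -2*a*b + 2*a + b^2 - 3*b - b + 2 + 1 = 2*a + b^2 + b*(-2*a - 4) + 3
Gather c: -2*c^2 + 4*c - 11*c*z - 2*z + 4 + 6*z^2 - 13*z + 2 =-2*c^2 + c*(4 - 11*z) + 6*z^2 - 15*z + 6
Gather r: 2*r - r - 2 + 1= r - 1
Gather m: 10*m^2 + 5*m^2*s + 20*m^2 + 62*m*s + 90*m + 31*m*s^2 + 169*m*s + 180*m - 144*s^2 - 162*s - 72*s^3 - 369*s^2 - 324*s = m^2*(5*s + 30) + m*(31*s^2 + 231*s + 270) - 72*s^3 - 513*s^2 - 486*s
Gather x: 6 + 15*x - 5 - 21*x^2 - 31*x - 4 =-21*x^2 - 16*x - 3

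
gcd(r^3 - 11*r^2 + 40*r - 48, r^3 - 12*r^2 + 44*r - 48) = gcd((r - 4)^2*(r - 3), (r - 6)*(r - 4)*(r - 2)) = r - 4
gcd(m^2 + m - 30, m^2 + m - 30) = m^2 + m - 30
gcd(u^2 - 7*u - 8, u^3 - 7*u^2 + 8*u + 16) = u + 1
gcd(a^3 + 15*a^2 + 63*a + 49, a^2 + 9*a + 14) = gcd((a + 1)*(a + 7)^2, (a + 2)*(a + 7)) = a + 7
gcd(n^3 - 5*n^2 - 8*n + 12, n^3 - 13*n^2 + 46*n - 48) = 1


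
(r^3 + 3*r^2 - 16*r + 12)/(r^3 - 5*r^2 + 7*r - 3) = (r^2 + 4*r - 12)/(r^2 - 4*r + 3)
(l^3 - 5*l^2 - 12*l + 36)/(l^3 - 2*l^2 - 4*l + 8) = (l^2 - 3*l - 18)/(l^2 - 4)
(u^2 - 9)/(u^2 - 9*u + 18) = (u + 3)/(u - 6)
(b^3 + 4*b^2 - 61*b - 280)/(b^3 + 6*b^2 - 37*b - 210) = (b - 8)/(b - 6)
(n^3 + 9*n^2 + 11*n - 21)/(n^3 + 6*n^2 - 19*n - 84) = (n - 1)/(n - 4)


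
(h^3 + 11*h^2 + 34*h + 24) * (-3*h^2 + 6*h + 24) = -3*h^5 - 27*h^4 - 12*h^3 + 396*h^2 + 960*h + 576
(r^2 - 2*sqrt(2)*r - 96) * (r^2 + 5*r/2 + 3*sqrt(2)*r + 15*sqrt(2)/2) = r^4 + sqrt(2)*r^3 + 5*r^3/2 - 108*r^2 + 5*sqrt(2)*r^2/2 - 288*sqrt(2)*r - 270*r - 720*sqrt(2)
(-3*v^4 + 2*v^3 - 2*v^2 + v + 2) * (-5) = 15*v^4 - 10*v^3 + 10*v^2 - 5*v - 10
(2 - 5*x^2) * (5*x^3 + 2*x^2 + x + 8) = -25*x^5 - 10*x^4 + 5*x^3 - 36*x^2 + 2*x + 16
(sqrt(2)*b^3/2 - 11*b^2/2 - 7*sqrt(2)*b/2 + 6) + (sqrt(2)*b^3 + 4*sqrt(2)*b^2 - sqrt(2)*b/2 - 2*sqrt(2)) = 3*sqrt(2)*b^3/2 - 11*b^2/2 + 4*sqrt(2)*b^2 - 4*sqrt(2)*b - 2*sqrt(2) + 6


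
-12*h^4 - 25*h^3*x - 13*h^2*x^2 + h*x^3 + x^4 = (-4*h + x)*(h + x)^2*(3*h + x)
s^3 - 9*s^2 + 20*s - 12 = (s - 6)*(s - 2)*(s - 1)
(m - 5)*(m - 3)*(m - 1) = m^3 - 9*m^2 + 23*m - 15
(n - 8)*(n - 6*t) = n^2 - 6*n*t - 8*n + 48*t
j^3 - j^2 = j^2*(j - 1)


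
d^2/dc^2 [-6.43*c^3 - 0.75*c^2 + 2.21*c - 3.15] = -38.58*c - 1.5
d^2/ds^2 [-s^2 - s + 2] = -2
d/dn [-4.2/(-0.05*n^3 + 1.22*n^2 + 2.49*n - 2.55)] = (-0.63*n^2 + 10.248*n + 10.458)/(0.05*n^3 - 1.22*n^2 - 2.49*n + 2.55)^2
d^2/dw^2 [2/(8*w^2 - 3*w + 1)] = 4*(-64*w^2 + 24*w + (16*w - 3)^2 - 8)/(8*w^2 - 3*w + 1)^3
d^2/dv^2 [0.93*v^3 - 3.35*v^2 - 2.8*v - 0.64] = 5.58*v - 6.7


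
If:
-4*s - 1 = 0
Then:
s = -1/4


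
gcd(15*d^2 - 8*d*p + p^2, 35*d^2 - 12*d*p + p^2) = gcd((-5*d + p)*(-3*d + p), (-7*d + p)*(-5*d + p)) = -5*d + p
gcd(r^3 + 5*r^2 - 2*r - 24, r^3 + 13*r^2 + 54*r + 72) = r^2 + 7*r + 12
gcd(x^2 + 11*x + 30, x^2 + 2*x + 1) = 1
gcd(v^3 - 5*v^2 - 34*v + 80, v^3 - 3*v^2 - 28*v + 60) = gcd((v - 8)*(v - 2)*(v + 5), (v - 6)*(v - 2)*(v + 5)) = v^2 + 3*v - 10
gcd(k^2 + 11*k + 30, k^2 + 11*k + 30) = k^2 + 11*k + 30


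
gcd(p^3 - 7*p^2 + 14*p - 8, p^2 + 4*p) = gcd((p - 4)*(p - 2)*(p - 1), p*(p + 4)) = 1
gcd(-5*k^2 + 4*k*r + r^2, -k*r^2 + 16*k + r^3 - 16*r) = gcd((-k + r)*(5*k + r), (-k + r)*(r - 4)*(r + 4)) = -k + r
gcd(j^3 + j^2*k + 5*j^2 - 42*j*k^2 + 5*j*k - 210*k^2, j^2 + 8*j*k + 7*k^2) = j + 7*k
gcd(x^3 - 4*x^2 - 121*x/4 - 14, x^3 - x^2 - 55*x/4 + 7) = x + 7/2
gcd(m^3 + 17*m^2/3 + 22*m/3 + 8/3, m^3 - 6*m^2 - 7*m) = m + 1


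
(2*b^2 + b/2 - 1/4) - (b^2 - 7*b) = b^2 + 15*b/2 - 1/4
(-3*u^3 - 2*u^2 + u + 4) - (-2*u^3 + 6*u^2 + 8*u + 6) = -u^3 - 8*u^2 - 7*u - 2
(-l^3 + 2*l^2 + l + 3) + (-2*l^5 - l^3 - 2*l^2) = -2*l^5 - 2*l^3 + l + 3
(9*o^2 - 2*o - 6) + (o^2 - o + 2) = 10*o^2 - 3*o - 4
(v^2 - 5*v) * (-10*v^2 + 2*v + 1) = -10*v^4 + 52*v^3 - 9*v^2 - 5*v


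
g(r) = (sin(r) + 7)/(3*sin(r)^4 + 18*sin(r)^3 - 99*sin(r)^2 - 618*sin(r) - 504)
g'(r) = (sin(r) + 7)*(-12*sin(r)^3*cos(r) - 54*sin(r)^2*cos(r) + 198*sin(r)*cos(r) + 618*cos(r))/(3*sin(r)^4 + 18*sin(r)^3 - 99*sin(r)^2 - 618*sin(r) - 504)^2 + cos(r)/(3*sin(r)^4 + 18*sin(r)^3 - 99*sin(r)^2 - 618*sin(r) - 504) = (-3*sin(r)^2 + 2*sin(r) + 26)*cos(r)/(3*(sin(r) - 6)^2*(sin(r) + 1)^2*(sin(r) + 4)^2)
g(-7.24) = -0.08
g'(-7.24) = 0.27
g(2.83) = -0.01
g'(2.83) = -0.01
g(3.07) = -0.01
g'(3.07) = -0.01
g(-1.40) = -1.09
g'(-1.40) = 12.74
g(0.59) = -0.01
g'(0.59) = 0.00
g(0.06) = -0.01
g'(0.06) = 0.01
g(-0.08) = -0.02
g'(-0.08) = 0.02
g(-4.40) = -0.01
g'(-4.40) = -0.00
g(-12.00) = -0.00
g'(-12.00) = 0.01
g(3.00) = -0.01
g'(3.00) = -0.01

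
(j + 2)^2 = j^2 + 4*j + 4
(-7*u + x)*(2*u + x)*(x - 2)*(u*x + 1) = -14*u^3*x^2 + 28*u^3*x - 5*u^2*x^3 + 10*u^2*x^2 - 14*u^2*x + 28*u^2 + u*x^4 - 2*u*x^3 - 5*u*x^2 + 10*u*x + x^3 - 2*x^2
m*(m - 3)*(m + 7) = m^3 + 4*m^2 - 21*m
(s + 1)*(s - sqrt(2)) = s^2 - sqrt(2)*s + s - sqrt(2)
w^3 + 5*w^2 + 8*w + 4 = (w + 1)*(w + 2)^2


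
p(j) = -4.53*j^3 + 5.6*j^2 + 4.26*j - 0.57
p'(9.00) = -995.73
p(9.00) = -2811.00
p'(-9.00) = -1197.33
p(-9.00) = 3717.06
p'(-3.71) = -224.35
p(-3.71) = 292.03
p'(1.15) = -0.83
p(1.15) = 4.85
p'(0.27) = 6.29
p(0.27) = 0.90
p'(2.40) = -47.14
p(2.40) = -20.71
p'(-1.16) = -27.02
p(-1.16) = 9.09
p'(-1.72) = -55.21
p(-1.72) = 31.72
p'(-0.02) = 4.03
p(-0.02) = -0.65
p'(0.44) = 6.56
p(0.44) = 2.00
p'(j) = -13.59*j^2 + 11.2*j + 4.26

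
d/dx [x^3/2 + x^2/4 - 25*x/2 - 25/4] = 3*x^2/2 + x/2 - 25/2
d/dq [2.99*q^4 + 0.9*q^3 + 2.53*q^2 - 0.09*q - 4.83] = 11.96*q^3 + 2.7*q^2 + 5.06*q - 0.09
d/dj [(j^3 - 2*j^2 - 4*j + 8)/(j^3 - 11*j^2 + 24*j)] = (-9*j^4 + 56*j^3 - 116*j^2 + 176*j - 192)/(j^2*(j^4 - 22*j^3 + 169*j^2 - 528*j + 576))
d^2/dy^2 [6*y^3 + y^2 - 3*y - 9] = 36*y + 2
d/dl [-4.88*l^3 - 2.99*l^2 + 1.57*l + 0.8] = -14.64*l^2 - 5.98*l + 1.57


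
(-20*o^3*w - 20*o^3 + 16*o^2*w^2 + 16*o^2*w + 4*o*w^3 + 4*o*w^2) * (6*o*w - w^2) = -120*o^4*w^2 - 120*o^4*w + 116*o^3*w^3 + 116*o^3*w^2 + 8*o^2*w^4 + 8*o^2*w^3 - 4*o*w^5 - 4*o*w^4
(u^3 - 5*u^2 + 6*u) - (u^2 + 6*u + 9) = u^3 - 6*u^2 - 9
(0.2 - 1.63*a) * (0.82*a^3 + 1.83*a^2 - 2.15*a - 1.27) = -1.3366*a^4 - 2.8189*a^3 + 3.8705*a^2 + 1.6401*a - 0.254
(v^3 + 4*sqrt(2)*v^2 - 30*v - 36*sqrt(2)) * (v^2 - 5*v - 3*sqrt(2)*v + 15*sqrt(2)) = v^5 - 5*v^4 + sqrt(2)*v^4 - 54*v^3 - 5*sqrt(2)*v^3 + 54*sqrt(2)*v^2 + 270*v^2 - 270*sqrt(2)*v + 216*v - 1080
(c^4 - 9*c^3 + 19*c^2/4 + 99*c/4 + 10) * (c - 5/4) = c^5 - 41*c^4/4 + 16*c^3 + 301*c^2/16 - 335*c/16 - 25/2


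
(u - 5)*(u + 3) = u^2 - 2*u - 15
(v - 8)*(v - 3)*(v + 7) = v^3 - 4*v^2 - 53*v + 168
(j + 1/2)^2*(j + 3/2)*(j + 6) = j^4 + 17*j^3/2 + 67*j^2/4 + 87*j/8 + 9/4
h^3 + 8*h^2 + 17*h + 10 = (h + 1)*(h + 2)*(h + 5)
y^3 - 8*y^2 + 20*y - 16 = (y - 4)*(y - 2)^2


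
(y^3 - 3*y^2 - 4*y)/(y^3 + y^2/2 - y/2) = 2*(y - 4)/(2*y - 1)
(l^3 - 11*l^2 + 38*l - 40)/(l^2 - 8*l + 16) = (l^2 - 7*l + 10)/(l - 4)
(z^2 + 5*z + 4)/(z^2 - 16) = (z + 1)/(z - 4)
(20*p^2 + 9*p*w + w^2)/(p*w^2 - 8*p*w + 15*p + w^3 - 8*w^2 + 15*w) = (20*p^2 + 9*p*w + w^2)/(p*w^2 - 8*p*w + 15*p + w^3 - 8*w^2 + 15*w)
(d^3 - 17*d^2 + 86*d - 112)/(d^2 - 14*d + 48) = (d^2 - 9*d + 14)/(d - 6)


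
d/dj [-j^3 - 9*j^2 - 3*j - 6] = -3*j^2 - 18*j - 3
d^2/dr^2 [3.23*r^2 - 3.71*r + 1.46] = 6.46000000000000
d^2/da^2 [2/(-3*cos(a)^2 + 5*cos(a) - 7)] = 2*(-36*sin(a)^4 - 41*sin(a)^2 - 365*cos(a)/4 + 45*cos(3*a)/4 + 85)/(3*sin(a)^2 + 5*cos(a) - 10)^3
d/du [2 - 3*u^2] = -6*u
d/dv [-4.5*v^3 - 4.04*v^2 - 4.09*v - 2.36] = -13.5*v^2 - 8.08*v - 4.09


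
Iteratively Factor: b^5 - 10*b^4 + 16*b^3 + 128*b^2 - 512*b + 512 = (b - 4)*(b^4 - 6*b^3 - 8*b^2 + 96*b - 128) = (b - 4)*(b - 2)*(b^3 - 4*b^2 - 16*b + 64) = (b - 4)^2*(b - 2)*(b^2 - 16) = (b - 4)^2*(b - 2)*(b + 4)*(b - 4)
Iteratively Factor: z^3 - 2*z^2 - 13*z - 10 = (z + 1)*(z^2 - 3*z - 10) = (z + 1)*(z + 2)*(z - 5)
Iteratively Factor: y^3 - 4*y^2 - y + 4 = (y - 1)*(y^2 - 3*y - 4) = (y - 1)*(y + 1)*(y - 4)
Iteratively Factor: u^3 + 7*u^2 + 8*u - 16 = (u + 4)*(u^2 + 3*u - 4) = (u + 4)^2*(u - 1)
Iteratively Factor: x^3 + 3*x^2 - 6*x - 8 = (x + 1)*(x^2 + 2*x - 8) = (x - 2)*(x + 1)*(x + 4)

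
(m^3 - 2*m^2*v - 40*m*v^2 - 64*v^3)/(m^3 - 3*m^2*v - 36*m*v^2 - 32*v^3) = (m + 2*v)/(m + v)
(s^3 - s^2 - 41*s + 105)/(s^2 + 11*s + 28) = (s^2 - 8*s + 15)/(s + 4)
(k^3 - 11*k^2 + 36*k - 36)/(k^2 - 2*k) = k - 9 + 18/k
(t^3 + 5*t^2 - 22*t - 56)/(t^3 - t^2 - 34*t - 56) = (t^2 + 3*t - 28)/(t^2 - 3*t - 28)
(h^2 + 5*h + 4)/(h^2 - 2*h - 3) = (h + 4)/(h - 3)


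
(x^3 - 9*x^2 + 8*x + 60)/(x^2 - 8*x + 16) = (x^3 - 9*x^2 + 8*x + 60)/(x^2 - 8*x + 16)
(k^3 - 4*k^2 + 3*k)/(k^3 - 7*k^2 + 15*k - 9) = k/(k - 3)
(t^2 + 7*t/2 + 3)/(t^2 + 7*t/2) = (2*t^2 + 7*t + 6)/(t*(2*t + 7))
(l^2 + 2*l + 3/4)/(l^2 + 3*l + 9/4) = (2*l + 1)/(2*l + 3)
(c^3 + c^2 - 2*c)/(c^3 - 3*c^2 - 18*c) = (-c^2 - c + 2)/(-c^2 + 3*c + 18)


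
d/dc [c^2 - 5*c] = 2*c - 5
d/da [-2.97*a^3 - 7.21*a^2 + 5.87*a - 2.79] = -8.91*a^2 - 14.42*a + 5.87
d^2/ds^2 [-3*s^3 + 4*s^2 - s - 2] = 8 - 18*s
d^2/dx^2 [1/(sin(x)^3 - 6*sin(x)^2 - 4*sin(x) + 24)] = (-9*sin(x)^6 + 66*sin(x)^5 - 124*sin(x)^4 + 48*sin(x)^3 - 400*sin(x)^2 - 96*sin(x) + 320)/(sin(x)^3 - 6*sin(x)^2 - 4*sin(x) + 24)^3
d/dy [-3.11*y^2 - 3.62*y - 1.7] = -6.22*y - 3.62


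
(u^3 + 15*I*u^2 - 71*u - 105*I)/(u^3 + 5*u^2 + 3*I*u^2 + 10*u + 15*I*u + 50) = (u^2 + 10*I*u - 21)/(u^2 + u*(5 - 2*I) - 10*I)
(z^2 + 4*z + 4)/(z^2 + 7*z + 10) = (z + 2)/(z + 5)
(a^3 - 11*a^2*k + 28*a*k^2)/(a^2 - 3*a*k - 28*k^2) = a*(a - 4*k)/(a + 4*k)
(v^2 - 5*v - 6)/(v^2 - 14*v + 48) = (v + 1)/(v - 8)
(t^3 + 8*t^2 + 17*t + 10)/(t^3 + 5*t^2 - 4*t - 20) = (t + 1)/(t - 2)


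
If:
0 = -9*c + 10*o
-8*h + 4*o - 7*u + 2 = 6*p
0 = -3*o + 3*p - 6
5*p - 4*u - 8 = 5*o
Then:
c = 10*p/9 - 20/9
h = -p/4 - 19/16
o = p - 2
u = 1/2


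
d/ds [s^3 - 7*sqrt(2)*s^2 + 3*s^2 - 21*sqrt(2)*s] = 3*s^2 - 14*sqrt(2)*s + 6*s - 21*sqrt(2)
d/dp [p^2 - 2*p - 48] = 2*p - 2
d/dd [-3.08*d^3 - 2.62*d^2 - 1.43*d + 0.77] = -9.24*d^2 - 5.24*d - 1.43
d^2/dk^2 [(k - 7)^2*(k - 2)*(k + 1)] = 12*k^2 - 90*k + 122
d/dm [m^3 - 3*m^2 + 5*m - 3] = 3*m^2 - 6*m + 5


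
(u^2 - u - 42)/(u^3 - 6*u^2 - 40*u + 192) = (u - 7)/(u^2 - 12*u + 32)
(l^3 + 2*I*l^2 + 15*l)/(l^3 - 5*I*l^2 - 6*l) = (l + 5*I)/(l - 2*I)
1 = 1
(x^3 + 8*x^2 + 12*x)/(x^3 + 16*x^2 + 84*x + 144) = x*(x + 2)/(x^2 + 10*x + 24)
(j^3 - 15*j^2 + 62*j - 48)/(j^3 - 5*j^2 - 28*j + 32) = (j - 6)/(j + 4)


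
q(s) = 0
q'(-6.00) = 0.00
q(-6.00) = 0.00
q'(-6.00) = 0.00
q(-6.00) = 0.00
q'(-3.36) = 0.00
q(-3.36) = 0.00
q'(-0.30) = 0.00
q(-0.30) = 0.00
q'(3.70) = 0.00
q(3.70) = 0.00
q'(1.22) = 0.00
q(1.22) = 0.00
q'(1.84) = 0.00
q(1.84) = 0.00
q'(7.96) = 0.00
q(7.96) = 0.00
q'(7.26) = 0.00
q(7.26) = 0.00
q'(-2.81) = 0.00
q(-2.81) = 0.00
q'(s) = 0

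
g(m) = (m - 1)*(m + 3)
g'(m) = 2*m + 2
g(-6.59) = 27.25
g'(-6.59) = -11.18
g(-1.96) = -3.08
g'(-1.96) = -1.92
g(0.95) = -0.20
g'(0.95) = 3.90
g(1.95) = 4.70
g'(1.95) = 5.90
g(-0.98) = -4.00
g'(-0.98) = 0.04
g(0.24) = -2.46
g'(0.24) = 2.48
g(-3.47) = 2.10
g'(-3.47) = -4.94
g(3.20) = 13.64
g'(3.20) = 8.40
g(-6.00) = 21.00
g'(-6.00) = -10.00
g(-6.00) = 21.00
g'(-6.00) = -10.00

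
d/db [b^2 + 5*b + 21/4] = 2*b + 5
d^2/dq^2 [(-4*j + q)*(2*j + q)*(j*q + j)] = 2*j*(-2*j + 3*q + 1)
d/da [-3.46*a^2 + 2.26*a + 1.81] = 2.26 - 6.92*a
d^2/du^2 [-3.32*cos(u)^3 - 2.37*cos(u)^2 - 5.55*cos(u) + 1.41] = 8.04*cos(u) + 4.74*cos(2*u) + 7.47*cos(3*u)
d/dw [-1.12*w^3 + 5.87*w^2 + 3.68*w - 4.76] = -3.36*w^2 + 11.74*w + 3.68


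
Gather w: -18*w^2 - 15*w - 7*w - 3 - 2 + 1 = -18*w^2 - 22*w - 4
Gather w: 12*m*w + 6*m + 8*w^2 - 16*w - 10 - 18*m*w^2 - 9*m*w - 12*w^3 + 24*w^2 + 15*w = 6*m - 12*w^3 + w^2*(32 - 18*m) + w*(3*m - 1) - 10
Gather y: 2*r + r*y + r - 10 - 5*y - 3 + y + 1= 3*r + y*(r - 4) - 12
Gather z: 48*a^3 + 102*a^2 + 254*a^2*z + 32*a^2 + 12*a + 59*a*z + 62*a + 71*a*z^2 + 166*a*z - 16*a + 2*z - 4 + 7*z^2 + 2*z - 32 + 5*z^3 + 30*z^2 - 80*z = 48*a^3 + 134*a^2 + 58*a + 5*z^3 + z^2*(71*a + 37) + z*(254*a^2 + 225*a - 76) - 36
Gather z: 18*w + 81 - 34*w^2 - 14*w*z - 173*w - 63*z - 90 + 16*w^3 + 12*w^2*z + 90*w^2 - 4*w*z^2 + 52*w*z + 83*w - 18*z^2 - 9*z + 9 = 16*w^3 + 56*w^2 - 72*w + z^2*(-4*w - 18) + z*(12*w^2 + 38*w - 72)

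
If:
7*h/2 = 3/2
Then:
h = 3/7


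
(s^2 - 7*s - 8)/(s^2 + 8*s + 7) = (s - 8)/(s + 7)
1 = 1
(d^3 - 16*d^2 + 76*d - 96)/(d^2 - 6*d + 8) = (d^2 - 14*d + 48)/(d - 4)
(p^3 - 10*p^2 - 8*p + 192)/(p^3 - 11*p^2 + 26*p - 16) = (p^2 - 2*p - 24)/(p^2 - 3*p + 2)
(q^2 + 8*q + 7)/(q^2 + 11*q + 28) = (q + 1)/(q + 4)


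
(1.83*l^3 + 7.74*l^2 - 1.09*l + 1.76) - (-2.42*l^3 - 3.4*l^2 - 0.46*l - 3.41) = 4.25*l^3 + 11.14*l^2 - 0.63*l + 5.17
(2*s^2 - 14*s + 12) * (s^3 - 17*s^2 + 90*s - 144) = 2*s^5 - 48*s^4 + 430*s^3 - 1752*s^2 + 3096*s - 1728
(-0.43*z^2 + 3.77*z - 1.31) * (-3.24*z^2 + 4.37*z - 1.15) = 1.3932*z^4 - 14.0939*z^3 + 21.2138*z^2 - 10.0602*z + 1.5065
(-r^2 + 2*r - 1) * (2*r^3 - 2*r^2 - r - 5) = -2*r^5 + 6*r^4 - 5*r^3 + 5*r^2 - 9*r + 5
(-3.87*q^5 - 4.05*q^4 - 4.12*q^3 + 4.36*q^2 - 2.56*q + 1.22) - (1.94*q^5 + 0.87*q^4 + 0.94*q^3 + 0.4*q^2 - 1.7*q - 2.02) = -5.81*q^5 - 4.92*q^4 - 5.06*q^3 + 3.96*q^2 - 0.86*q + 3.24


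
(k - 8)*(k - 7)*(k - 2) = k^3 - 17*k^2 + 86*k - 112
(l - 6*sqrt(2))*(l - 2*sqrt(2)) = l^2 - 8*sqrt(2)*l + 24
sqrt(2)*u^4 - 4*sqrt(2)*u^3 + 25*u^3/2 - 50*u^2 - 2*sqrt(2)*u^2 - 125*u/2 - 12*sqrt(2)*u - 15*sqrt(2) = (u - 5)*(u + 1)*(u + 6*sqrt(2))*(sqrt(2)*u + 1/2)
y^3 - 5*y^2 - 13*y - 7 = (y - 7)*(y + 1)^2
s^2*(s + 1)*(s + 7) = s^4 + 8*s^3 + 7*s^2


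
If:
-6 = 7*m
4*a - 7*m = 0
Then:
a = -3/2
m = -6/7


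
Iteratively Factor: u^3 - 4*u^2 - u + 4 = (u - 1)*(u^2 - 3*u - 4) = (u - 4)*(u - 1)*(u + 1)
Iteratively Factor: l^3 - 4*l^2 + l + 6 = (l - 3)*(l^2 - l - 2) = (l - 3)*(l - 2)*(l + 1)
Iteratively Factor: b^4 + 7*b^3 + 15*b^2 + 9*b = (b + 3)*(b^3 + 4*b^2 + 3*b) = (b + 1)*(b + 3)*(b^2 + 3*b) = b*(b + 1)*(b + 3)*(b + 3)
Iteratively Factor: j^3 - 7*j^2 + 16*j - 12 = (j - 2)*(j^2 - 5*j + 6) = (j - 3)*(j - 2)*(j - 2)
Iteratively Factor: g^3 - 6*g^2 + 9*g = (g - 3)*(g^2 - 3*g) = (g - 3)^2*(g)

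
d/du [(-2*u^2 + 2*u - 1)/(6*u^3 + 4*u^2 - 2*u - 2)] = (6*u^4 - 12*u^3 + 7*u^2 + 8*u - 3)/(2*(9*u^6 + 12*u^5 - 2*u^4 - 10*u^3 - 3*u^2 + 2*u + 1))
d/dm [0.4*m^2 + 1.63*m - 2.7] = 0.8*m + 1.63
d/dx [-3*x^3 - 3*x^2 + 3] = 3*x*(-3*x - 2)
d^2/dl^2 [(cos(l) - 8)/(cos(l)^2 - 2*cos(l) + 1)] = (65*cos(l)/4 + 14*cos(2*l) - cos(3*l)/4 - 30)/(cos(l) - 1)^4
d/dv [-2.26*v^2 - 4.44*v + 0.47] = -4.52*v - 4.44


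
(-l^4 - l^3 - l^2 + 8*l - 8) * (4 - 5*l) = 5*l^5 + l^4 + l^3 - 44*l^2 + 72*l - 32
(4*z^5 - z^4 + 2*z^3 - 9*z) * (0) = 0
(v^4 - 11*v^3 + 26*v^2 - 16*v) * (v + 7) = v^5 - 4*v^4 - 51*v^3 + 166*v^2 - 112*v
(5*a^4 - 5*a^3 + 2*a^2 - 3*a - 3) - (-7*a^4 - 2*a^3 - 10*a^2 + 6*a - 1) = 12*a^4 - 3*a^3 + 12*a^2 - 9*a - 2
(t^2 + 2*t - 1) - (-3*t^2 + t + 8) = 4*t^2 + t - 9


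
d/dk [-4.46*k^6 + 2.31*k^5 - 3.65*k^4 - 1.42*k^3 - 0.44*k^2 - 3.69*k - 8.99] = -26.76*k^5 + 11.55*k^4 - 14.6*k^3 - 4.26*k^2 - 0.88*k - 3.69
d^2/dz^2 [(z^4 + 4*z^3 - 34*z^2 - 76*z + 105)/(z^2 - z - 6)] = 2*(z^6 - 3*z^5 - 15*z^4 - 34*z^3 - 9*z^2 - 1251*z - 33)/(z^6 - 3*z^5 - 15*z^4 + 35*z^3 + 90*z^2 - 108*z - 216)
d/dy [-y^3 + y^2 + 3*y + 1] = -3*y^2 + 2*y + 3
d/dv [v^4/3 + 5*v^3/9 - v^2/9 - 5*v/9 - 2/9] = 4*v^3/3 + 5*v^2/3 - 2*v/9 - 5/9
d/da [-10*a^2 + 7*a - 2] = 7 - 20*a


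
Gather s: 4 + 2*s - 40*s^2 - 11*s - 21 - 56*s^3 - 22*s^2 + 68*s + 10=-56*s^3 - 62*s^2 + 59*s - 7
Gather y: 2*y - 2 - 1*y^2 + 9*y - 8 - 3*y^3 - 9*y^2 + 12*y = -3*y^3 - 10*y^2 + 23*y - 10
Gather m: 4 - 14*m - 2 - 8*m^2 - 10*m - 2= -8*m^2 - 24*m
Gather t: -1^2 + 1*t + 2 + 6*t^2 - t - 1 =6*t^2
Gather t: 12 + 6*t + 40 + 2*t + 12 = 8*t + 64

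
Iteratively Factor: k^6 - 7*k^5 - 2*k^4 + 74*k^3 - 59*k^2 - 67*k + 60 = (k - 5)*(k^5 - 2*k^4 - 12*k^3 + 14*k^2 + 11*k - 12) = (k - 5)*(k - 4)*(k^4 + 2*k^3 - 4*k^2 - 2*k + 3) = (k - 5)*(k - 4)*(k - 1)*(k^3 + 3*k^2 - k - 3) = (k - 5)*(k - 4)*(k - 1)*(k + 1)*(k^2 + 2*k - 3) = (k - 5)*(k - 4)*(k - 1)^2*(k + 1)*(k + 3)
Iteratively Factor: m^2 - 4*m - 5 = (m + 1)*(m - 5)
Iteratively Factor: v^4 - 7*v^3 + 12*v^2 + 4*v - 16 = (v - 2)*(v^3 - 5*v^2 + 2*v + 8) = (v - 2)^2*(v^2 - 3*v - 4) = (v - 4)*(v - 2)^2*(v + 1)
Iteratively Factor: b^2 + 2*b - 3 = (b - 1)*(b + 3)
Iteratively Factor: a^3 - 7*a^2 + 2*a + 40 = (a - 4)*(a^2 - 3*a - 10) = (a - 4)*(a + 2)*(a - 5)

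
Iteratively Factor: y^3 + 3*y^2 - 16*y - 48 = (y + 4)*(y^2 - y - 12) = (y - 4)*(y + 4)*(y + 3)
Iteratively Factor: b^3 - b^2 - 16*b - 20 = (b + 2)*(b^2 - 3*b - 10) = (b + 2)^2*(b - 5)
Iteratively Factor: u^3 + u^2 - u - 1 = (u - 1)*(u^2 + 2*u + 1) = (u - 1)*(u + 1)*(u + 1)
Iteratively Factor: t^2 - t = (t)*(t - 1)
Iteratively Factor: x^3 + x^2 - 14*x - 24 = (x + 2)*(x^2 - x - 12) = (x - 4)*(x + 2)*(x + 3)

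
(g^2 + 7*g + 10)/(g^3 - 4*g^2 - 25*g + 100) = (g + 2)/(g^2 - 9*g + 20)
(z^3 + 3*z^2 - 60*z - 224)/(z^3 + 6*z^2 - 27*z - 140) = (z - 8)/(z - 5)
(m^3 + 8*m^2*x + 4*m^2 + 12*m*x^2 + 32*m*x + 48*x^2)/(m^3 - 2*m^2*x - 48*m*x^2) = (-m^2 - 2*m*x - 4*m - 8*x)/(m*(-m + 8*x))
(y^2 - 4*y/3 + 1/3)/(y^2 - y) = (y - 1/3)/y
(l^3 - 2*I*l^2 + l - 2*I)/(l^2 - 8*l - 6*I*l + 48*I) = (l^3 - 2*I*l^2 + l - 2*I)/(l^2 - 8*l - 6*I*l + 48*I)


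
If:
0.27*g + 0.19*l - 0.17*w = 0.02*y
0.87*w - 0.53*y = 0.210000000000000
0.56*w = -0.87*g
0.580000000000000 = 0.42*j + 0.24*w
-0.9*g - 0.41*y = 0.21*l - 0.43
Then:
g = -0.76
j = 0.71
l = 2.30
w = 1.18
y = 1.54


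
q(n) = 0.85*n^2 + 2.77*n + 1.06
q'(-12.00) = -17.63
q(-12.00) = 90.22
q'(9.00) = 18.07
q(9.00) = 94.84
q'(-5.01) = -5.75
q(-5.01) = 8.52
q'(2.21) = 6.53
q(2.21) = 11.33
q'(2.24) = 6.58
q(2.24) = 11.53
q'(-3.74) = -3.59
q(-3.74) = 2.59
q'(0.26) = 3.21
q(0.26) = 1.84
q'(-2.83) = -2.04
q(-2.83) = 0.03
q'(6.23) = 13.36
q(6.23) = 51.31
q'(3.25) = 8.30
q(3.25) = 19.04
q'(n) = 1.7*n + 2.77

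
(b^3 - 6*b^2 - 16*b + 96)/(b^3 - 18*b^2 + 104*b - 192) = (b + 4)/(b - 8)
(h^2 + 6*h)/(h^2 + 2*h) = (h + 6)/(h + 2)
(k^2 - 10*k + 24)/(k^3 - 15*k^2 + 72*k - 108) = (k - 4)/(k^2 - 9*k + 18)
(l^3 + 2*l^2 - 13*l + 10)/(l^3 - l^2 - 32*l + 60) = (l^2 + 4*l - 5)/(l^2 + l - 30)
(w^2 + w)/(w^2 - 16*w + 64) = w*(w + 1)/(w^2 - 16*w + 64)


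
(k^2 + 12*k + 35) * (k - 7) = k^3 + 5*k^2 - 49*k - 245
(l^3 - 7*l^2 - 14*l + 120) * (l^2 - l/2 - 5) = l^5 - 15*l^4/2 - 31*l^3/2 + 162*l^2 + 10*l - 600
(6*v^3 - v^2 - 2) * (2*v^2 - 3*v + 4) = 12*v^5 - 20*v^4 + 27*v^3 - 8*v^2 + 6*v - 8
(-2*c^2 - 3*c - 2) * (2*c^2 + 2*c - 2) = -4*c^4 - 10*c^3 - 6*c^2 + 2*c + 4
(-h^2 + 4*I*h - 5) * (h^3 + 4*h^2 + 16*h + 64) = -h^5 - 4*h^4 + 4*I*h^4 - 21*h^3 + 16*I*h^3 - 84*h^2 + 64*I*h^2 - 80*h + 256*I*h - 320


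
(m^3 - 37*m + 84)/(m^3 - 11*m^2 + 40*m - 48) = (m + 7)/(m - 4)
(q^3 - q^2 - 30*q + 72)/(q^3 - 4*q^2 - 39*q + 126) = (q - 4)/(q - 7)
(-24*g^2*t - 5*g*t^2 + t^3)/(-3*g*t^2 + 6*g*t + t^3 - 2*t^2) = (24*g^2 + 5*g*t - t^2)/(3*g*t - 6*g - t^2 + 2*t)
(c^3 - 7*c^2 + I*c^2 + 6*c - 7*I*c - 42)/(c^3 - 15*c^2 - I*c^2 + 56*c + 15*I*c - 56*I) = (c^2 + I*c + 6)/(c^2 - c*(8 + I) + 8*I)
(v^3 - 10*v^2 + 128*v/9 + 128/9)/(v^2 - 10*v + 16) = (v^2 - 2*v - 16/9)/(v - 2)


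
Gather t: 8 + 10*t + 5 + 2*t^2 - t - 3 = 2*t^2 + 9*t + 10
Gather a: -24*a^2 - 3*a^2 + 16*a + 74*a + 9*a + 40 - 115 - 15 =-27*a^2 + 99*a - 90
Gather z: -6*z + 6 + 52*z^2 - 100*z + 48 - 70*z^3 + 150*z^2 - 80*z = -70*z^3 + 202*z^2 - 186*z + 54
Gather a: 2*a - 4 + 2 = 2*a - 2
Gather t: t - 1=t - 1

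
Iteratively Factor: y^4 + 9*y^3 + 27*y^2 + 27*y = (y)*(y^3 + 9*y^2 + 27*y + 27) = y*(y + 3)*(y^2 + 6*y + 9) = y*(y + 3)^2*(y + 3)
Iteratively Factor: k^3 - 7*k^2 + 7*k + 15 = (k - 3)*(k^2 - 4*k - 5) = (k - 3)*(k + 1)*(k - 5)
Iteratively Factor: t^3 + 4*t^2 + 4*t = (t + 2)*(t^2 + 2*t) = t*(t + 2)*(t + 2)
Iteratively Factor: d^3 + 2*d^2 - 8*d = (d)*(d^2 + 2*d - 8) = d*(d - 2)*(d + 4)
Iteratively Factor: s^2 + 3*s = (s + 3)*(s)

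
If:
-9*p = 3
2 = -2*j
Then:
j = -1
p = -1/3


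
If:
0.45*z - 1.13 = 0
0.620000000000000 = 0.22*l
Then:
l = 2.82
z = 2.51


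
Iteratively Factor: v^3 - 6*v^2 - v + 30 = (v - 3)*(v^2 - 3*v - 10) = (v - 5)*(v - 3)*(v + 2)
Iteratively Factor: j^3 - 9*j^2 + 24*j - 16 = (j - 4)*(j^2 - 5*j + 4) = (j - 4)^2*(j - 1)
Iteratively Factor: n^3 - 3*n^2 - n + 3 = (n + 1)*(n^2 - 4*n + 3) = (n - 1)*(n + 1)*(n - 3)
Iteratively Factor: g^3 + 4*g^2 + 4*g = (g + 2)*(g^2 + 2*g) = g*(g + 2)*(g + 2)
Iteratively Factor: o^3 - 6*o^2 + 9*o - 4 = (o - 1)*(o^2 - 5*o + 4) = (o - 1)^2*(o - 4)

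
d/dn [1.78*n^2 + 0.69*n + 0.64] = 3.56*n + 0.69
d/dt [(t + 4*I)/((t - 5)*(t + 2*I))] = ((t - 5)*(t + 2*I) - (t - 5)*(t + 4*I) - (t + 2*I)*(t + 4*I))/((t - 5)^2*(t + 2*I)^2)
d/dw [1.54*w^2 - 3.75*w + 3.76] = 3.08*w - 3.75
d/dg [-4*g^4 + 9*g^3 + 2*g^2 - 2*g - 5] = -16*g^3 + 27*g^2 + 4*g - 2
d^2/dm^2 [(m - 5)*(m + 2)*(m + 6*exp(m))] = 6*m^2*exp(m) + 6*m*exp(m) + 6*m - 84*exp(m) - 6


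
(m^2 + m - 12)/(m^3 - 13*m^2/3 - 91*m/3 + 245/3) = 3*(m^2 + m - 12)/(3*m^3 - 13*m^2 - 91*m + 245)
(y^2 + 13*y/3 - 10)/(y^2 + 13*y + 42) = (y - 5/3)/(y + 7)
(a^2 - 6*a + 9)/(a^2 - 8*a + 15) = (a - 3)/(a - 5)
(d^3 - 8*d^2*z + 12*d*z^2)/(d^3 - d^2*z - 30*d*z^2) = (d - 2*z)/(d + 5*z)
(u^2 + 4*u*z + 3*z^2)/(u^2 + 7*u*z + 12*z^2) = (u + z)/(u + 4*z)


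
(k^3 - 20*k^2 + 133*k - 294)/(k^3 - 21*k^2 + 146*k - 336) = (k - 7)/(k - 8)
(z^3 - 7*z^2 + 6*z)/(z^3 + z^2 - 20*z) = (z^2 - 7*z + 6)/(z^2 + z - 20)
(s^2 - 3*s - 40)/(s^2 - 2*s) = (s^2 - 3*s - 40)/(s*(s - 2))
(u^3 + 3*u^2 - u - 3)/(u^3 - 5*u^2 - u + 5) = (u + 3)/(u - 5)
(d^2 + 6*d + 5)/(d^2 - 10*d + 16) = (d^2 + 6*d + 5)/(d^2 - 10*d + 16)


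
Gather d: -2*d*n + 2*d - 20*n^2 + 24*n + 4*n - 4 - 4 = d*(2 - 2*n) - 20*n^2 + 28*n - 8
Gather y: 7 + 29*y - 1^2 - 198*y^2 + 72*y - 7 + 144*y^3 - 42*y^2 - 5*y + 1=144*y^3 - 240*y^2 + 96*y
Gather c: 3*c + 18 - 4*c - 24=-c - 6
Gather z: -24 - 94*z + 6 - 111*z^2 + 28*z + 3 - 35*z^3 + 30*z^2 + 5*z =-35*z^3 - 81*z^2 - 61*z - 15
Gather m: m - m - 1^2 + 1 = 0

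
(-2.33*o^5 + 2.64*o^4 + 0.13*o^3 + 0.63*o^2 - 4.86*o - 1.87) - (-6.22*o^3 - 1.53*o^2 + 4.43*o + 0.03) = -2.33*o^5 + 2.64*o^4 + 6.35*o^3 + 2.16*o^2 - 9.29*o - 1.9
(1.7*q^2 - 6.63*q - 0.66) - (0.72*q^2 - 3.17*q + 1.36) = 0.98*q^2 - 3.46*q - 2.02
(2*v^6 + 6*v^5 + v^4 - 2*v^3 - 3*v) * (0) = 0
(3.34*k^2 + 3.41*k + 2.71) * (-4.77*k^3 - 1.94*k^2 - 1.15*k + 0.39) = -15.9318*k^5 - 22.7453*k^4 - 23.3831*k^3 - 7.8763*k^2 - 1.7866*k + 1.0569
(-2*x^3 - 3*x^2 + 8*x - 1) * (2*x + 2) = -4*x^4 - 10*x^3 + 10*x^2 + 14*x - 2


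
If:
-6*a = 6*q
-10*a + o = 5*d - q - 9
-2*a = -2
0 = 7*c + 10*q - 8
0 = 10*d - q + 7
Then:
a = 1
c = 18/7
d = -4/5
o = -2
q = -1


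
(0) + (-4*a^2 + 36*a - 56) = -4*a^2 + 36*a - 56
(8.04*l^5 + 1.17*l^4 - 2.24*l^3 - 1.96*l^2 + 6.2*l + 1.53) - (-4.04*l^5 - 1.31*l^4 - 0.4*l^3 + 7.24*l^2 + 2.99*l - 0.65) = 12.08*l^5 + 2.48*l^4 - 1.84*l^3 - 9.2*l^2 + 3.21*l + 2.18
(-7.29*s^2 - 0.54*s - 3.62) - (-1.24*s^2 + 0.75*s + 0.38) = -6.05*s^2 - 1.29*s - 4.0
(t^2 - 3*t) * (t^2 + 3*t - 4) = t^4 - 13*t^2 + 12*t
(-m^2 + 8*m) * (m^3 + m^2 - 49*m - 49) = -m^5 + 7*m^4 + 57*m^3 - 343*m^2 - 392*m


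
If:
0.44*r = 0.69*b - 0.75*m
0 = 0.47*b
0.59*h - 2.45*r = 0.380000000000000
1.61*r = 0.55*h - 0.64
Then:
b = 0.00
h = 2.40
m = -0.25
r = 0.42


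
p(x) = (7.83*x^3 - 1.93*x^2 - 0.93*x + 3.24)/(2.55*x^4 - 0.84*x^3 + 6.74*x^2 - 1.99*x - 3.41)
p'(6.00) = -0.07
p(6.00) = 0.48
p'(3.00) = -0.18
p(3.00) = 0.83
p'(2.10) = -0.27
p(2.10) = 1.02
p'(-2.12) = -0.08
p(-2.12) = -0.86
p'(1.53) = -0.66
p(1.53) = 1.25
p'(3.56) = -0.15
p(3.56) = 0.74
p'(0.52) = -4.29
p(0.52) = -1.31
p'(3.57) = -0.15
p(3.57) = 0.73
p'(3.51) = -0.15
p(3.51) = 0.74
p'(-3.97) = -0.11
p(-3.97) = -0.64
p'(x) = (23.49*x^2 - 3.86*x - 0.93)/(2.55*x^4 - 0.84*x^3 + 6.74*x^2 - 1.99*x - 3.41) + (-10.2*x^3 + 2.52*x^2 - 13.48*x + 1.99)*(7.83*x^3 - 1.93*x^2 - 0.93*x + 3.24)/(2.55*x^4 - 0.84*x^3 + 6.74*x^2 - 1.99*x - 3.41)^2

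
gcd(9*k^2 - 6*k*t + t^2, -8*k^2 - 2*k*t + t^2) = 1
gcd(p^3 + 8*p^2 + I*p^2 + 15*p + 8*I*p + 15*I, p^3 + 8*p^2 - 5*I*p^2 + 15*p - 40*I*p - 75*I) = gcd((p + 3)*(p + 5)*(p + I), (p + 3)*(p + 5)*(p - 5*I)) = p^2 + 8*p + 15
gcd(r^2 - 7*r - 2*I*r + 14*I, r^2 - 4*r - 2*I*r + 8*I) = r - 2*I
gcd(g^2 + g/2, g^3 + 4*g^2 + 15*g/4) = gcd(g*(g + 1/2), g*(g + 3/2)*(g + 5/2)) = g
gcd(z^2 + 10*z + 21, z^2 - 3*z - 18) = z + 3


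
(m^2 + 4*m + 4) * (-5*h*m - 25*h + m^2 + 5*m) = -5*h*m^3 - 45*h*m^2 - 120*h*m - 100*h + m^4 + 9*m^3 + 24*m^2 + 20*m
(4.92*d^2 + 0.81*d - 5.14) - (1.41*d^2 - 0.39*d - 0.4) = 3.51*d^2 + 1.2*d - 4.74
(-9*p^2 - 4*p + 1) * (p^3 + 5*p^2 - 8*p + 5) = -9*p^5 - 49*p^4 + 53*p^3 - 8*p^2 - 28*p + 5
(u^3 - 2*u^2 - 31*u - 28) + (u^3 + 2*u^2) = 2*u^3 - 31*u - 28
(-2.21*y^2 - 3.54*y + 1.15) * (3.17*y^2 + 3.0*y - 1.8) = -7.0057*y^4 - 17.8518*y^3 - 2.9965*y^2 + 9.822*y - 2.07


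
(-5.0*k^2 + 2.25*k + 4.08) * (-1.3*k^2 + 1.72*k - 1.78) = 6.5*k^4 - 11.525*k^3 + 7.466*k^2 + 3.0126*k - 7.2624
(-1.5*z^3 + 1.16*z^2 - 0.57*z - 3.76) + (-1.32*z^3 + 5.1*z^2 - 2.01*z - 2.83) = -2.82*z^3 + 6.26*z^2 - 2.58*z - 6.59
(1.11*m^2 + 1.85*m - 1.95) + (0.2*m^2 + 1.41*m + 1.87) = 1.31*m^2 + 3.26*m - 0.0799999999999998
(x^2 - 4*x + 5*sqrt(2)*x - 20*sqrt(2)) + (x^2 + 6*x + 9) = 2*x^2 + 2*x + 5*sqrt(2)*x - 20*sqrt(2) + 9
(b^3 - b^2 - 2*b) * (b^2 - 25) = b^5 - b^4 - 27*b^3 + 25*b^2 + 50*b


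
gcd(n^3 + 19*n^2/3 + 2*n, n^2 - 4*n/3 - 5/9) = n + 1/3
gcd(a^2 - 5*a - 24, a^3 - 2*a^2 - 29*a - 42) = a + 3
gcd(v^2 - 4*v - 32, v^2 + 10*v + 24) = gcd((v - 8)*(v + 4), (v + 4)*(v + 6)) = v + 4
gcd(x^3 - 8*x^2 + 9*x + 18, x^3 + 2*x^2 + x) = x + 1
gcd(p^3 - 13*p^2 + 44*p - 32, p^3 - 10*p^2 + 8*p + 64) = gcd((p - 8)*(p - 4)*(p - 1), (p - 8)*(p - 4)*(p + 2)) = p^2 - 12*p + 32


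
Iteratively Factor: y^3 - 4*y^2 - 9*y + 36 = (y + 3)*(y^2 - 7*y + 12) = (y - 3)*(y + 3)*(y - 4)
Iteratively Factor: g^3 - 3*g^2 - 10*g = (g)*(g^2 - 3*g - 10) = g*(g - 5)*(g + 2)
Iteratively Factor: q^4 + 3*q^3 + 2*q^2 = (q)*(q^3 + 3*q^2 + 2*q) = q^2*(q^2 + 3*q + 2) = q^2*(q + 2)*(q + 1)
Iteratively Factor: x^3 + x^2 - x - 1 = (x + 1)*(x^2 - 1) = (x + 1)^2*(x - 1)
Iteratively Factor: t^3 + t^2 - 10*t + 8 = (t - 1)*(t^2 + 2*t - 8) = (t - 1)*(t + 4)*(t - 2)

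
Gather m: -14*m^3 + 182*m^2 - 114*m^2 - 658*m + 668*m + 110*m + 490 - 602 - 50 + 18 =-14*m^3 + 68*m^2 + 120*m - 144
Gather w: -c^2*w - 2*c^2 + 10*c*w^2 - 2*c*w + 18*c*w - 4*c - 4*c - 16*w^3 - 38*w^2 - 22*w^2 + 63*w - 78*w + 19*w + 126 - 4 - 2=-2*c^2 - 8*c - 16*w^3 + w^2*(10*c - 60) + w*(-c^2 + 16*c + 4) + 120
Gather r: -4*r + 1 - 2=-4*r - 1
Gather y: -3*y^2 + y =-3*y^2 + y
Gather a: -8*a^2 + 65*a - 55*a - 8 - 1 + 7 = -8*a^2 + 10*a - 2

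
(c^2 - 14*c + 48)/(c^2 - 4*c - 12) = (c - 8)/(c + 2)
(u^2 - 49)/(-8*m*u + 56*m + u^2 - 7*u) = (u + 7)/(-8*m + u)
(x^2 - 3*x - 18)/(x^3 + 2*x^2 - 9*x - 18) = (x - 6)/(x^2 - x - 6)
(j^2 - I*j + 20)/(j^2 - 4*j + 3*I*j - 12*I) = (j^2 - I*j + 20)/(j^2 + j*(-4 + 3*I) - 12*I)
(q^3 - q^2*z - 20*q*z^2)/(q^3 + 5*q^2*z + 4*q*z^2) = (q - 5*z)/(q + z)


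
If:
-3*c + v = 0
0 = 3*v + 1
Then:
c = -1/9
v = -1/3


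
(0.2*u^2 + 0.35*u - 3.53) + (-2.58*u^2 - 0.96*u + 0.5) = -2.38*u^2 - 0.61*u - 3.03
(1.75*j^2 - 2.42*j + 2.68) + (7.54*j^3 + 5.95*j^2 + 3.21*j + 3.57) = 7.54*j^3 + 7.7*j^2 + 0.79*j + 6.25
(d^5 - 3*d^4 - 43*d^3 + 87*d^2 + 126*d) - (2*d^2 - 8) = d^5 - 3*d^4 - 43*d^3 + 85*d^2 + 126*d + 8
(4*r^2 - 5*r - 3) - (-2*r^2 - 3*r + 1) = 6*r^2 - 2*r - 4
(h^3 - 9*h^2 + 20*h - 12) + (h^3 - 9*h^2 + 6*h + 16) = 2*h^3 - 18*h^2 + 26*h + 4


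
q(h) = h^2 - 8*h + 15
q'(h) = 2*h - 8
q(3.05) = -0.10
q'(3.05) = -1.90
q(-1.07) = 24.70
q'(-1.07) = -10.14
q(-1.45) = 28.70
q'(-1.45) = -10.90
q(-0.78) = 21.85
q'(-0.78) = -9.56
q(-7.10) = 122.21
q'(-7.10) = -22.20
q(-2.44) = 40.47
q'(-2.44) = -12.88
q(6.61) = 5.81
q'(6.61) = 5.22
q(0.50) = 11.25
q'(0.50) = -7.00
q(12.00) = 63.00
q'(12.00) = 16.00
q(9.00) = 24.00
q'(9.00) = 10.00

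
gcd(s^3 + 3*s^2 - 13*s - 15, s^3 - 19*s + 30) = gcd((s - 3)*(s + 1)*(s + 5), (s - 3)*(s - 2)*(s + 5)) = s^2 + 2*s - 15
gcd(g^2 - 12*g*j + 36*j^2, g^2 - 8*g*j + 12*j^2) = g - 6*j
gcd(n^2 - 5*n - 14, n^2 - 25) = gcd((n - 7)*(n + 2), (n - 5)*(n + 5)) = 1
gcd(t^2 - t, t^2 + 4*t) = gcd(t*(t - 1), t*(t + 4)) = t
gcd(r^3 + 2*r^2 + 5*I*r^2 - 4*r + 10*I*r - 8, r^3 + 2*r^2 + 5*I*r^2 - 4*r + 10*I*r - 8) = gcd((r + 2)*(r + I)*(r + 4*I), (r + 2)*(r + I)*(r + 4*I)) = r^3 + r^2*(2 + 5*I) + r*(-4 + 10*I) - 8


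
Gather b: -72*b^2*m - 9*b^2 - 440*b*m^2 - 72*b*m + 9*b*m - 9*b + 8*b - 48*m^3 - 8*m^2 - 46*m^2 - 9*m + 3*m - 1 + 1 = b^2*(-72*m - 9) + b*(-440*m^2 - 63*m - 1) - 48*m^3 - 54*m^2 - 6*m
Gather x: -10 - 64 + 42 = -32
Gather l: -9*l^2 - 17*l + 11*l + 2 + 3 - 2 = -9*l^2 - 6*l + 3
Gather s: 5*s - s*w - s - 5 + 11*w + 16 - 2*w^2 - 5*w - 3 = s*(4 - w) - 2*w^2 + 6*w + 8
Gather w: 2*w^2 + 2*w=2*w^2 + 2*w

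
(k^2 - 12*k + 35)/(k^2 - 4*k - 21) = (k - 5)/(k + 3)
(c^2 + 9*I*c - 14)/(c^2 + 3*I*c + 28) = (c + 2*I)/(c - 4*I)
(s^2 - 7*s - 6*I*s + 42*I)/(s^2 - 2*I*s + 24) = (s - 7)/(s + 4*I)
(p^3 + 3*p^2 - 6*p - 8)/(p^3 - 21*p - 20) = (p - 2)/(p - 5)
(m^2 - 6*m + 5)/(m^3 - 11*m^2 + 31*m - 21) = (m - 5)/(m^2 - 10*m + 21)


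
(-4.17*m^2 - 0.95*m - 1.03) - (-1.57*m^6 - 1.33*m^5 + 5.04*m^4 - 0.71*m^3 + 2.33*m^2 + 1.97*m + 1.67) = 1.57*m^6 + 1.33*m^5 - 5.04*m^4 + 0.71*m^3 - 6.5*m^2 - 2.92*m - 2.7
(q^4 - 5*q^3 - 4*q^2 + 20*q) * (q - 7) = q^5 - 12*q^4 + 31*q^3 + 48*q^2 - 140*q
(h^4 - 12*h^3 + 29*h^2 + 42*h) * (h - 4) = h^5 - 16*h^4 + 77*h^3 - 74*h^2 - 168*h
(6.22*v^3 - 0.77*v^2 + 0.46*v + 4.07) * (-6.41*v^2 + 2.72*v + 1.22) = -39.8702*v^5 + 21.8541*v^4 + 2.5454*v^3 - 25.7769*v^2 + 11.6316*v + 4.9654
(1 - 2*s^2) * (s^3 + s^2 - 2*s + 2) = -2*s^5 - 2*s^4 + 5*s^3 - 3*s^2 - 2*s + 2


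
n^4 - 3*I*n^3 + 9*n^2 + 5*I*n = n*(n - 5*I)*(n + I)^2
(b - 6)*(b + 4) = b^2 - 2*b - 24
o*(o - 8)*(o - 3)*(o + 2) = o^4 - 9*o^3 + 2*o^2 + 48*o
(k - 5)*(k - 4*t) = k^2 - 4*k*t - 5*k + 20*t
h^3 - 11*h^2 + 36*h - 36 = (h - 6)*(h - 3)*(h - 2)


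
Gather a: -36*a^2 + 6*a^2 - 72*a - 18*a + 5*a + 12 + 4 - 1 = -30*a^2 - 85*a + 15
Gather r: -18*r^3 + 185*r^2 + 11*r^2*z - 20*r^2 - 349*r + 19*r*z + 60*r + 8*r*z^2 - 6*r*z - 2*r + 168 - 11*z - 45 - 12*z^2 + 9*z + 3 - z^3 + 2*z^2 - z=-18*r^3 + r^2*(11*z + 165) + r*(8*z^2 + 13*z - 291) - z^3 - 10*z^2 - 3*z + 126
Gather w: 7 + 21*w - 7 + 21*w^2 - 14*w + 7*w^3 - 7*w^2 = 7*w^3 + 14*w^2 + 7*w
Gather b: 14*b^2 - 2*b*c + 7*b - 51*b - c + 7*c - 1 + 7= 14*b^2 + b*(-2*c - 44) + 6*c + 6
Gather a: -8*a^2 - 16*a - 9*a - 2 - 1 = -8*a^2 - 25*a - 3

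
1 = 1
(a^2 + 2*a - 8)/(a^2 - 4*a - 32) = (a - 2)/(a - 8)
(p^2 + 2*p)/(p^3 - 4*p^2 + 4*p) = (p + 2)/(p^2 - 4*p + 4)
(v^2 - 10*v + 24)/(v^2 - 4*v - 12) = (v - 4)/(v + 2)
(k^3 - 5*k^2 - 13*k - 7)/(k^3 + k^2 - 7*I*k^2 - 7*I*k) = (k^2 - 6*k - 7)/(k*(k - 7*I))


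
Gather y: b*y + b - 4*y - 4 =b + y*(b - 4) - 4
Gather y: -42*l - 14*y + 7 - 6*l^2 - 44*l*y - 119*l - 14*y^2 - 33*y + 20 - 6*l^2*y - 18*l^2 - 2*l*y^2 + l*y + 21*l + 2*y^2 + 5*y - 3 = -24*l^2 - 140*l + y^2*(-2*l - 12) + y*(-6*l^2 - 43*l - 42) + 24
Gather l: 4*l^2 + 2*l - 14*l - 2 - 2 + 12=4*l^2 - 12*l + 8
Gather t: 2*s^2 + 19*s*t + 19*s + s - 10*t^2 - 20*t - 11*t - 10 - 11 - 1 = 2*s^2 + 20*s - 10*t^2 + t*(19*s - 31) - 22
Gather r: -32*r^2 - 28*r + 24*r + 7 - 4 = -32*r^2 - 4*r + 3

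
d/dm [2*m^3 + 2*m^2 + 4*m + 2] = 6*m^2 + 4*m + 4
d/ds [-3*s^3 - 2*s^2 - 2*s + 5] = -9*s^2 - 4*s - 2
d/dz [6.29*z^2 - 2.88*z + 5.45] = 12.58*z - 2.88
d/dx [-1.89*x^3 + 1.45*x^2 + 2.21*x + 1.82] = -5.67*x^2 + 2.9*x + 2.21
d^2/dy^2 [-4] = 0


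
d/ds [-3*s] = -3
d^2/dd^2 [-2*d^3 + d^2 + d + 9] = 2 - 12*d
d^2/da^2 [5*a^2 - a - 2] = 10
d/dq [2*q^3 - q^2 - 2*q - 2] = 6*q^2 - 2*q - 2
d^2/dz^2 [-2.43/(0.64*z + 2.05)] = -1.990656/(0.64*z + 2.05)^3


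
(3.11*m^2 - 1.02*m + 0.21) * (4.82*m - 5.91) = 14.9902*m^3 - 23.2965*m^2 + 7.0404*m - 1.2411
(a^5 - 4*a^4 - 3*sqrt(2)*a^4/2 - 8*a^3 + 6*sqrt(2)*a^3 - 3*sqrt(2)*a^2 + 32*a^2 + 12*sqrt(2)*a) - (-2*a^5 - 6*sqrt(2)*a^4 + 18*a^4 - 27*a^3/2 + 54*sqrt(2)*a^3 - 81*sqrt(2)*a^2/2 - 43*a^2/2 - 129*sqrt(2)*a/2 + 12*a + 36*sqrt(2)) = 3*a^5 - 22*a^4 + 9*sqrt(2)*a^4/2 - 48*sqrt(2)*a^3 + 11*a^3/2 + 75*sqrt(2)*a^2/2 + 107*a^2/2 - 12*a + 153*sqrt(2)*a/2 - 36*sqrt(2)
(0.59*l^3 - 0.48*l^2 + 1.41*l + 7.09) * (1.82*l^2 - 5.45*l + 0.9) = 1.0738*l^5 - 4.0891*l^4 + 5.7132*l^3 + 4.7873*l^2 - 37.3715*l + 6.381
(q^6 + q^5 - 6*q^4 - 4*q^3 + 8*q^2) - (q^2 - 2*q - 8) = q^6 + q^5 - 6*q^4 - 4*q^3 + 7*q^2 + 2*q + 8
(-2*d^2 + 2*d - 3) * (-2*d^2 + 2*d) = 4*d^4 - 8*d^3 + 10*d^2 - 6*d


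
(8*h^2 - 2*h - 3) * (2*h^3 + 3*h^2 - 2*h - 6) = 16*h^5 + 20*h^4 - 28*h^3 - 53*h^2 + 18*h + 18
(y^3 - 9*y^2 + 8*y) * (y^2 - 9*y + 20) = y^5 - 18*y^4 + 109*y^3 - 252*y^2 + 160*y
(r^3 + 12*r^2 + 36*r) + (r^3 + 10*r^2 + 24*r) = 2*r^3 + 22*r^2 + 60*r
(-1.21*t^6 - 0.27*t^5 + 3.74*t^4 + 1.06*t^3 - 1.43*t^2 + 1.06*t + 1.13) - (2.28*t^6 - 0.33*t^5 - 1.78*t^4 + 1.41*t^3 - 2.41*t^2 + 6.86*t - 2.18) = -3.49*t^6 + 0.06*t^5 + 5.52*t^4 - 0.35*t^3 + 0.98*t^2 - 5.8*t + 3.31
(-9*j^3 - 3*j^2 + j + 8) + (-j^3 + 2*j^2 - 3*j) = -10*j^3 - j^2 - 2*j + 8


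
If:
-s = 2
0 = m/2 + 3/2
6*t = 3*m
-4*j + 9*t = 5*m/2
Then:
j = -3/2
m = -3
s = -2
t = -3/2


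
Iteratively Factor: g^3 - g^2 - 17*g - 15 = (g + 3)*(g^2 - 4*g - 5) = (g + 1)*(g + 3)*(g - 5)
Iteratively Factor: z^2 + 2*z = (z + 2)*(z)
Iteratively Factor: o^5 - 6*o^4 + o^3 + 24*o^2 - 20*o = (o + 2)*(o^4 - 8*o^3 + 17*o^2 - 10*o) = (o - 5)*(o + 2)*(o^3 - 3*o^2 + 2*o) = (o - 5)*(o - 1)*(o + 2)*(o^2 - 2*o) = o*(o - 5)*(o - 1)*(o + 2)*(o - 2)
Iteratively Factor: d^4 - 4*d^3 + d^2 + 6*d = (d + 1)*(d^3 - 5*d^2 + 6*d) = (d - 2)*(d + 1)*(d^2 - 3*d) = (d - 3)*(d - 2)*(d + 1)*(d)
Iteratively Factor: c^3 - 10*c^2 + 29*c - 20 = (c - 5)*(c^2 - 5*c + 4) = (c - 5)*(c - 4)*(c - 1)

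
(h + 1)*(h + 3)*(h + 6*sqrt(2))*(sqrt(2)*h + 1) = sqrt(2)*h^4 + 4*sqrt(2)*h^3 + 13*h^3 + 9*sqrt(2)*h^2 + 52*h^2 + 24*sqrt(2)*h + 39*h + 18*sqrt(2)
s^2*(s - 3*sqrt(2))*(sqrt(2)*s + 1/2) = sqrt(2)*s^4 - 11*s^3/2 - 3*sqrt(2)*s^2/2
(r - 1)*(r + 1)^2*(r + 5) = r^4 + 6*r^3 + 4*r^2 - 6*r - 5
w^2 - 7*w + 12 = (w - 4)*(w - 3)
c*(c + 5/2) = c^2 + 5*c/2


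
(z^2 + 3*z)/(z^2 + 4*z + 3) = z/(z + 1)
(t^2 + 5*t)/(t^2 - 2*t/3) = 3*(t + 5)/(3*t - 2)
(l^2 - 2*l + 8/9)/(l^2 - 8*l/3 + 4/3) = (l - 4/3)/(l - 2)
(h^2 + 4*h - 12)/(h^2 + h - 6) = (h + 6)/(h + 3)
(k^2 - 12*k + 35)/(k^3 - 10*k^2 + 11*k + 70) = 1/(k + 2)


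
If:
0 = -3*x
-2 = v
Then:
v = -2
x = 0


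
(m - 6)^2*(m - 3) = m^3 - 15*m^2 + 72*m - 108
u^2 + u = u*(u + 1)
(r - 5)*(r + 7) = r^2 + 2*r - 35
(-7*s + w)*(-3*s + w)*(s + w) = 21*s^3 + 11*s^2*w - 9*s*w^2 + w^3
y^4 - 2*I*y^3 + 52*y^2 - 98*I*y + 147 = (y - 7*I)*(y - 3*I)*(y + I)*(y + 7*I)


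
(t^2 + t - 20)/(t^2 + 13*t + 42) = (t^2 + t - 20)/(t^2 + 13*t + 42)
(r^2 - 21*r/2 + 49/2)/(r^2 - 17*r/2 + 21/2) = (2*r - 7)/(2*r - 3)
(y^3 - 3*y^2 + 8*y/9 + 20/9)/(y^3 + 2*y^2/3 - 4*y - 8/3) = (y - 5/3)/(y + 2)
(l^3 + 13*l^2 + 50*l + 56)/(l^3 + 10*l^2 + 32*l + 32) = (l + 7)/(l + 4)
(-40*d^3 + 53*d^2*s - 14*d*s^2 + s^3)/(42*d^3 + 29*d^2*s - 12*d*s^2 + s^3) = (-40*d^3 + 53*d^2*s - 14*d*s^2 + s^3)/(42*d^3 + 29*d^2*s - 12*d*s^2 + s^3)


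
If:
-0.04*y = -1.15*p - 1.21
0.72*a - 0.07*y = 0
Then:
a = 0.0972222222222222*y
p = 0.0347826086956522*y - 1.05217391304348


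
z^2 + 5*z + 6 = (z + 2)*(z + 3)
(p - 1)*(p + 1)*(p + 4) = p^3 + 4*p^2 - p - 4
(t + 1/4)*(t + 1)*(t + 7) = t^3 + 33*t^2/4 + 9*t + 7/4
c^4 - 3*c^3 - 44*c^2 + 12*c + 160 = (c - 8)*(c - 2)*(c + 2)*(c + 5)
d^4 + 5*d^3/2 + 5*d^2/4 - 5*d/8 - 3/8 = (d - 1/2)*(d + 1/2)*(d + 1)*(d + 3/2)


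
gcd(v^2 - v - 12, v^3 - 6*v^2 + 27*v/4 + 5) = v - 4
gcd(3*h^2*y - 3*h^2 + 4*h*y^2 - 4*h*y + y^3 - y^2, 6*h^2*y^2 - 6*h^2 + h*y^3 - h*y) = y - 1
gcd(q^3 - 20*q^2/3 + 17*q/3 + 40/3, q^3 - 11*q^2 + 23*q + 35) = q^2 - 4*q - 5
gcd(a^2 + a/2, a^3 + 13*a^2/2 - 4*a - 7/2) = a + 1/2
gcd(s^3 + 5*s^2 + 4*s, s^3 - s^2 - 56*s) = s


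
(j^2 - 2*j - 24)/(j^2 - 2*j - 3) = (-j^2 + 2*j + 24)/(-j^2 + 2*j + 3)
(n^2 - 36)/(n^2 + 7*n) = (n^2 - 36)/(n*(n + 7))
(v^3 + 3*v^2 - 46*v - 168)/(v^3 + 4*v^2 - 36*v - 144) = (v - 7)/(v - 6)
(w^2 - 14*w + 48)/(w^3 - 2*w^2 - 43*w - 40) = (w - 6)/(w^2 + 6*w + 5)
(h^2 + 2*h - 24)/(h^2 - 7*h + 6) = (h^2 + 2*h - 24)/(h^2 - 7*h + 6)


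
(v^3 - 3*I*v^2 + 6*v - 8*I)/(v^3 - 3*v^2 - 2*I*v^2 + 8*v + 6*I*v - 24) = (v - I)/(v - 3)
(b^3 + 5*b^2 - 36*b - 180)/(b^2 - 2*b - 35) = (b^2 - 36)/(b - 7)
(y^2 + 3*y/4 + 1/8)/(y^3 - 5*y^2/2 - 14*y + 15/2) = (8*y^2 + 6*y + 1)/(4*(2*y^3 - 5*y^2 - 28*y + 15))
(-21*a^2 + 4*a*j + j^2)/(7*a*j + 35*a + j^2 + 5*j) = (-3*a + j)/(j + 5)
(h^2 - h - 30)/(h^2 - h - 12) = (-h^2 + h + 30)/(-h^2 + h + 12)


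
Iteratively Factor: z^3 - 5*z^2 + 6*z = (z - 3)*(z^2 - 2*z) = z*(z - 3)*(z - 2)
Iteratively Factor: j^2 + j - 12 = (j - 3)*(j + 4)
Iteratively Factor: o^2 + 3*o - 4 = (o - 1)*(o + 4)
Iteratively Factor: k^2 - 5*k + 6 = (k - 2)*(k - 3)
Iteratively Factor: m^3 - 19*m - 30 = (m + 3)*(m^2 - 3*m - 10) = (m + 2)*(m + 3)*(m - 5)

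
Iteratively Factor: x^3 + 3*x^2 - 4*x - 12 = (x - 2)*(x^2 + 5*x + 6) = (x - 2)*(x + 3)*(x + 2)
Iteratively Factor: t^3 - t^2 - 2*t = (t + 1)*(t^2 - 2*t) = t*(t + 1)*(t - 2)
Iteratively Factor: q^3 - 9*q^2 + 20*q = (q - 5)*(q^2 - 4*q) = (q - 5)*(q - 4)*(q)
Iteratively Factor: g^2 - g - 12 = (g + 3)*(g - 4)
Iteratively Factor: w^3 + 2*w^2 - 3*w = (w)*(w^2 + 2*w - 3) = w*(w + 3)*(w - 1)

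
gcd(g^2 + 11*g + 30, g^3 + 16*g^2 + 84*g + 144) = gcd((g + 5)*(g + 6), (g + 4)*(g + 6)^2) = g + 6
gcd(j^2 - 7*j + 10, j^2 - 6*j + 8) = j - 2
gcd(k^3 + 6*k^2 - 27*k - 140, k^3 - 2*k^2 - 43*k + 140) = k^2 + 2*k - 35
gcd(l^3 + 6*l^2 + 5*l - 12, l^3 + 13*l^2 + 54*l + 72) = l^2 + 7*l + 12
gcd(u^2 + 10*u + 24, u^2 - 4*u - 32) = u + 4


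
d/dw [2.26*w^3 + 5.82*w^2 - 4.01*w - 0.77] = 6.78*w^2 + 11.64*w - 4.01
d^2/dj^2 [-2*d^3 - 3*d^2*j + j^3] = 6*j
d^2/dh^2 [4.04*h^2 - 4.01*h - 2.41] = 8.08000000000000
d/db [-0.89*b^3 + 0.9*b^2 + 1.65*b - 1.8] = -2.67*b^2 + 1.8*b + 1.65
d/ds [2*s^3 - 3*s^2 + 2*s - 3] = 6*s^2 - 6*s + 2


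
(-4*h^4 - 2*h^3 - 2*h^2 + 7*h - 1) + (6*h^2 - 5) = -4*h^4 - 2*h^3 + 4*h^2 + 7*h - 6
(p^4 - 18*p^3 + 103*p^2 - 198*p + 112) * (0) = 0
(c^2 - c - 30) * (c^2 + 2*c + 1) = c^4 + c^3 - 31*c^2 - 61*c - 30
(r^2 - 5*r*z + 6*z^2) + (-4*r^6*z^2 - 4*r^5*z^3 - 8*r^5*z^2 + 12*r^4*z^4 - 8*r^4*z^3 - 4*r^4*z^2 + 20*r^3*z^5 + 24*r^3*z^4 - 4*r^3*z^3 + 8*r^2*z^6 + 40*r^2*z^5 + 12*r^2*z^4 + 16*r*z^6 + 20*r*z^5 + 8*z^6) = -4*r^6*z^2 - 4*r^5*z^3 - 8*r^5*z^2 + 12*r^4*z^4 - 8*r^4*z^3 - 4*r^4*z^2 + 20*r^3*z^5 + 24*r^3*z^4 - 4*r^3*z^3 + 8*r^2*z^6 + 40*r^2*z^5 + 12*r^2*z^4 + r^2 + 16*r*z^6 + 20*r*z^5 - 5*r*z + 8*z^6 + 6*z^2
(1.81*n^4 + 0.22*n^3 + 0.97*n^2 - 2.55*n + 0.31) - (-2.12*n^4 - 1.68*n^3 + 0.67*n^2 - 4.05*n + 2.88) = 3.93*n^4 + 1.9*n^3 + 0.3*n^2 + 1.5*n - 2.57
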